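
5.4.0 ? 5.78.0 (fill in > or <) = <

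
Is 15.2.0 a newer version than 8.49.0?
Yes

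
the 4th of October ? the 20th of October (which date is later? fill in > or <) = <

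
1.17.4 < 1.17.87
True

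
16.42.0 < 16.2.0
False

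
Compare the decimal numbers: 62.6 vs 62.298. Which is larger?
62.6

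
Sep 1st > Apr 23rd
True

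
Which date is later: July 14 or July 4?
July 14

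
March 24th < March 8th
False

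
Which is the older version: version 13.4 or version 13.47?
version 13.4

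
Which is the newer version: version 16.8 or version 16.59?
version 16.59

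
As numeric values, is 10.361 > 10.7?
False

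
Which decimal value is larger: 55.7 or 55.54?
55.7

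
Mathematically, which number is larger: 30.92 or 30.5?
30.92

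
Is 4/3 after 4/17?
No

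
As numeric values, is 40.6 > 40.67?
False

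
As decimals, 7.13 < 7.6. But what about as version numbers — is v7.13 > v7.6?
True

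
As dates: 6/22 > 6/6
True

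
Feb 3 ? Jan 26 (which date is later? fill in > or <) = >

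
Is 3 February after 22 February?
No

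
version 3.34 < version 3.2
False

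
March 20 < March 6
False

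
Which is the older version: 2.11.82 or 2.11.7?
2.11.7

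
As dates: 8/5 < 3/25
False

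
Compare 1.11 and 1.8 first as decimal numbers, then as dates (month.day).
As decimals: 1.11 < 1.8. As dates: 1/11 is later than 1/8 (day 11 > day 8).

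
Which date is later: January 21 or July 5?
July 5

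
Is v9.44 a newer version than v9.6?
Yes. Version numbers are compared segment by segment as integers, not as decimals: minor version 44 > 6, so v9.44 > v9.6 (even though the decimal 9.44 < 9.6).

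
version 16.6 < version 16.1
False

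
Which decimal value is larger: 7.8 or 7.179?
7.8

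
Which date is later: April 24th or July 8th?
July 8th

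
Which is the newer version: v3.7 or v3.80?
v3.80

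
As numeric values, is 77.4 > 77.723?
False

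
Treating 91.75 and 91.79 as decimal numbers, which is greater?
91.79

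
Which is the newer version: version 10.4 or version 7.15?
version 10.4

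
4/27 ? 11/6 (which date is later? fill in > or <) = <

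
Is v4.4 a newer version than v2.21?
Yes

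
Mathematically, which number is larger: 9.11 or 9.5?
9.5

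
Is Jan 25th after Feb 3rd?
No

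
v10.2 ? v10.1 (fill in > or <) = >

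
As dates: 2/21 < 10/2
True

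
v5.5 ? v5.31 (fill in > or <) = <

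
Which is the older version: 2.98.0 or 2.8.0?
2.8.0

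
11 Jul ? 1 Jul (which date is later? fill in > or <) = >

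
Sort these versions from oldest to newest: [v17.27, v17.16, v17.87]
[v17.16, v17.27, v17.87]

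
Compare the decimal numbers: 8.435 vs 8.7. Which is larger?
8.7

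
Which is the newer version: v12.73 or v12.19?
v12.73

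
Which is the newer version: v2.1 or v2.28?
v2.28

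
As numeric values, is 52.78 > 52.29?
True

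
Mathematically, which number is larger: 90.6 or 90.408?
90.6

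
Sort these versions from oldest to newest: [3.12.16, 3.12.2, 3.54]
[3.12.2, 3.12.16, 3.54]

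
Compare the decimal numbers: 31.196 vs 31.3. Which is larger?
31.3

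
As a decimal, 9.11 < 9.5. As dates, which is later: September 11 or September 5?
September 11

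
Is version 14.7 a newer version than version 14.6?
Yes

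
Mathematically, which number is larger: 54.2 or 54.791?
54.791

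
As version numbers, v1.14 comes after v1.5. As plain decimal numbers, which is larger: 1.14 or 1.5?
1.5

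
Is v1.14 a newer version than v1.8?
Yes. Version numbers are compared segment by segment as integers, not as decimals: minor version 14 > 8, so v1.14 > v1.8 (even though the decimal 1.14 < 1.8).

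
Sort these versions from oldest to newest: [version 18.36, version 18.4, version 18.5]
[version 18.4, version 18.5, version 18.36]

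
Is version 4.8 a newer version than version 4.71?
No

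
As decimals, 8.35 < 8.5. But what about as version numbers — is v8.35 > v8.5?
True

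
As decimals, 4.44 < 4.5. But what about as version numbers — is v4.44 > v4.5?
True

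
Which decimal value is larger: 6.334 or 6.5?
6.5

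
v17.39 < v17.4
False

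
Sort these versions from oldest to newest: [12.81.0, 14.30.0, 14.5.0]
[12.81.0, 14.5.0, 14.30.0]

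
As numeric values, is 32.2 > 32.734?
False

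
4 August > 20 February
True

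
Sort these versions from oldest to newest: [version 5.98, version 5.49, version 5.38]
[version 5.38, version 5.49, version 5.98]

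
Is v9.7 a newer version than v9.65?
No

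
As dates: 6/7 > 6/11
False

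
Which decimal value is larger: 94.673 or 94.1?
94.673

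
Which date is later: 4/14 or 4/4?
4/14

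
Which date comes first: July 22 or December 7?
July 22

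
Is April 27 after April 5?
Yes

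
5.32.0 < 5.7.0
False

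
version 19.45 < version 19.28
False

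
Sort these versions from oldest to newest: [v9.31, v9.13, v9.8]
[v9.8, v9.13, v9.31]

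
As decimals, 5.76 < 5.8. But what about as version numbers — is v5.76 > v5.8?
True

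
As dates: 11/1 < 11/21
True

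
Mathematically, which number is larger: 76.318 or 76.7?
76.7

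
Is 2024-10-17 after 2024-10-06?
Yes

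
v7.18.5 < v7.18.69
True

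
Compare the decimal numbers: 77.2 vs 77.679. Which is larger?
77.679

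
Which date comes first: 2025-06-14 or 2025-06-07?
2025-06-07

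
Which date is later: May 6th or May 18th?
May 18th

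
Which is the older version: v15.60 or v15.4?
v15.4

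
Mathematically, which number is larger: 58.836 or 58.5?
58.836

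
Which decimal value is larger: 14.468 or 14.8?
14.8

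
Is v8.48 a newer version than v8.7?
Yes. Version numbers are compared segment by segment as integers, not as decimals: minor version 48 > 7, so v8.48 > v8.7 (even though the decimal 8.48 < 8.7).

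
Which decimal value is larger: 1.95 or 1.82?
1.95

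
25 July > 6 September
False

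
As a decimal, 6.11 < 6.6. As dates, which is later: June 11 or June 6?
June 11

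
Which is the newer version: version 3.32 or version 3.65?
version 3.65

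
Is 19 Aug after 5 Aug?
Yes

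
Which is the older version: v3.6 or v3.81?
v3.6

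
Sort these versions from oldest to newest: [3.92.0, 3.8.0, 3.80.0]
[3.8.0, 3.80.0, 3.92.0]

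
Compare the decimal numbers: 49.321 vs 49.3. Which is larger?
49.321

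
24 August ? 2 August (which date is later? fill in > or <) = >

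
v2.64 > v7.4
False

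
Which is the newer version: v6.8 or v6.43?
v6.43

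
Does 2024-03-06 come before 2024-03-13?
Yes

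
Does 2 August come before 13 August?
Yes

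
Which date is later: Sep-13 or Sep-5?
Sep-13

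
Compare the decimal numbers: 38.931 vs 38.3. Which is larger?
38.931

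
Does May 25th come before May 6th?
No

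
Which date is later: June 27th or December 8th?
December 8th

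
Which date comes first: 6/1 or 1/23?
1/23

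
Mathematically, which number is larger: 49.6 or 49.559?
49.6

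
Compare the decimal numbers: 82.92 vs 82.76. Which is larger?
82.92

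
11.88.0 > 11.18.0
True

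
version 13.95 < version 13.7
False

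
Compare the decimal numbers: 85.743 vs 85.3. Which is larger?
85.743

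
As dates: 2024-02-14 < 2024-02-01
False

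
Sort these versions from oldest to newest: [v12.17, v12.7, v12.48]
[v12.7, v12.17, v12.48]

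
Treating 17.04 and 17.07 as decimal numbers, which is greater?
17.07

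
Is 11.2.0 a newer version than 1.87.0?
Yes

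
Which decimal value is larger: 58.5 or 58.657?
58.657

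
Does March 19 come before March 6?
No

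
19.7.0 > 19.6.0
True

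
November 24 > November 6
True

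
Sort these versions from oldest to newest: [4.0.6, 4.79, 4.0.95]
[4.0.6, 4.0.95, 4.79]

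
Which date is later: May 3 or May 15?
May 15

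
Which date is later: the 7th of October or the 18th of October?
the 18th of October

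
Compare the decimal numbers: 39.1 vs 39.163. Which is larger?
39.163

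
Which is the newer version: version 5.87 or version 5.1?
version 5.87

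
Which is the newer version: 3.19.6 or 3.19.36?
3.19.36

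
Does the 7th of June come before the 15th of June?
Yes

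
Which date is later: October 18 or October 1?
October 18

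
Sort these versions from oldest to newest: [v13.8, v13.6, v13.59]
[v13.6, v13.8, v13.59]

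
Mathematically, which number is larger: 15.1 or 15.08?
15.1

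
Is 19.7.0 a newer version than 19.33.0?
No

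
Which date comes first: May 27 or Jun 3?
May 27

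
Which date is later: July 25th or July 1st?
July 25th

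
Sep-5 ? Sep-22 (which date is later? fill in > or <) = <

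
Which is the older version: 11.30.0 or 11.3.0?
11.3.0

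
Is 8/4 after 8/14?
No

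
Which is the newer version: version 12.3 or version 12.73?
version 12.73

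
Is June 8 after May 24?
Yes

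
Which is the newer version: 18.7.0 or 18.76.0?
18.76.0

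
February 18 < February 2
False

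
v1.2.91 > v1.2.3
True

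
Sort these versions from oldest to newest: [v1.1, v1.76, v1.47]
[v1.1, v1.47, v1.76]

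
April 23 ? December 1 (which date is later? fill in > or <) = <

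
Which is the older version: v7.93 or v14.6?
v7.93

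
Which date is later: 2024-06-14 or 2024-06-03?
2024-06-14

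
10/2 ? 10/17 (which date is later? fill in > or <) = <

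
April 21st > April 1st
True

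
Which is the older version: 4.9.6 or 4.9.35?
4.9.6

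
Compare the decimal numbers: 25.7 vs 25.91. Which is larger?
25.91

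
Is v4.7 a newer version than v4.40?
No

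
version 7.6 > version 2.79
True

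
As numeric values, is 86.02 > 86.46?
False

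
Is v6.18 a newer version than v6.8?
Yes. Version numbers are compared segment by segment as integers, not as decimals: minor version 18 > 8, so v6.18 > v6.8 (even though the decimal 6.18 < 6.8).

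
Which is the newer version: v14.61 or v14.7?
v14.61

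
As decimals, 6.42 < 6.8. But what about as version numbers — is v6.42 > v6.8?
True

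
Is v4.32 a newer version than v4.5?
Yes. Version numbers are compared segment by segment as integers, not as decimals: minor version 32 > 5, so v4.32 > v4.5 (even though the decimal 4.32 < 4.5).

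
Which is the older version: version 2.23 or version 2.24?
version 2.23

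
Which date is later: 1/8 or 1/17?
1/17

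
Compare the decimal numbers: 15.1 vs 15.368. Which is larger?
15.368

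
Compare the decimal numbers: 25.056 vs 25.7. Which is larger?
25.7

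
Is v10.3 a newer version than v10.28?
No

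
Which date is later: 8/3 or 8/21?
8/21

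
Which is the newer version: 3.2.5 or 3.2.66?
3.2.66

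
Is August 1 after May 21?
Yes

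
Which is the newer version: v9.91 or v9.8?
v9.91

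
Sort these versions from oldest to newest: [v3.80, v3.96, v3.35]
[v3.35, v3.80, v3.96]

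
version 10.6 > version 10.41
False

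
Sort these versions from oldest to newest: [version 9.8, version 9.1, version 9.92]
[version 9.1, version 9.8, version 9.92]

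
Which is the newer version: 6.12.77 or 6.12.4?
6.12.77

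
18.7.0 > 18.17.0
False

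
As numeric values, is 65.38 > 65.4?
False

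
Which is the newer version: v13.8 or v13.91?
v13.91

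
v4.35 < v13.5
True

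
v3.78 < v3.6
False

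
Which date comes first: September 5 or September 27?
September 5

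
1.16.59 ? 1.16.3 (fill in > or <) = >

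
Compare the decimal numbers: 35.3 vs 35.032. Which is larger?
35.3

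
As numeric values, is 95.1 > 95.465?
False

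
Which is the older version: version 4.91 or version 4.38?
version 4.38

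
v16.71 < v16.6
False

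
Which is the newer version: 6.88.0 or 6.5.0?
6.88.0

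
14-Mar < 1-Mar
False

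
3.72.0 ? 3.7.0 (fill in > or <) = >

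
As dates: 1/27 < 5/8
True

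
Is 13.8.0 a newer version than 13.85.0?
No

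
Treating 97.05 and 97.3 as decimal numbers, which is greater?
97.3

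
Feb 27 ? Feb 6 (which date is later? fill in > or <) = >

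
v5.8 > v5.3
True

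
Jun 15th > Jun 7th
True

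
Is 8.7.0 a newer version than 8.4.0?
Yes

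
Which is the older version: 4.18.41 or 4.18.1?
4.18.1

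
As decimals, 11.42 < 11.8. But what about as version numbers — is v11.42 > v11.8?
True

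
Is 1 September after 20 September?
No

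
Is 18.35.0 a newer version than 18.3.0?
Yes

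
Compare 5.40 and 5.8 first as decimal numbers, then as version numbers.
As decimals: 5.40 < 5.8. As versions: v5.40 > v5.8 (minor version 40 > 8).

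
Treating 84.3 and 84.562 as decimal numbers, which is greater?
84.562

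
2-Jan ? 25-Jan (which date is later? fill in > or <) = <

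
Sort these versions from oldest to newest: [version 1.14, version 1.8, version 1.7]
[version 1.7, version 1.8, version 1.14]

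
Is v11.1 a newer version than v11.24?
No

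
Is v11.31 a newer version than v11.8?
Yes. Version numbers are compared segment by segment as integers, not as decimals: minor version 31 > 8, so v11.31 > v11.8 (even though the decimal 11.31 < 11.8).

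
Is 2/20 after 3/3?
No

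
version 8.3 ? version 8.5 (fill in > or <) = <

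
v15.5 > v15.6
False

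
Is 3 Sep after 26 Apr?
Yes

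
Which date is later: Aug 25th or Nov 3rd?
Nov 3rd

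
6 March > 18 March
False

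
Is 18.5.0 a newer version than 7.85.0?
Yes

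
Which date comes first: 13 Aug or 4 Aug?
4 Aug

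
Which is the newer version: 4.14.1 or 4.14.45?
4.14.45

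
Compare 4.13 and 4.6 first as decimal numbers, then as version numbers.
As decimals: 4.13 < 4.6. As versions: v4.13 > v4.6 (minor version 13 > 6).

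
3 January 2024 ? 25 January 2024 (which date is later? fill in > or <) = <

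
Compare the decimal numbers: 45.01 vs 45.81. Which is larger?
45.81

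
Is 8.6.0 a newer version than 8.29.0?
No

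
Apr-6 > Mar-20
True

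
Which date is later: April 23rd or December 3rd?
December 3rd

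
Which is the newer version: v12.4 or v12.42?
v12.42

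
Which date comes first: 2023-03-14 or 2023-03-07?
2023-03-07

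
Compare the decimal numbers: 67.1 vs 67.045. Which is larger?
67.1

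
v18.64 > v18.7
True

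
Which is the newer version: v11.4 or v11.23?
v11.23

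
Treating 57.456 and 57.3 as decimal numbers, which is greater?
57.456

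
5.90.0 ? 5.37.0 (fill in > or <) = >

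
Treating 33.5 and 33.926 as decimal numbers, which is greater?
33.926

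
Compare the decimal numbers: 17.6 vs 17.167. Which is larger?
17.6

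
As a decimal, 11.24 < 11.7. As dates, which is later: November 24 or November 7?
November 24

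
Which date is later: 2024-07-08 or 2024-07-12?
2024-07-12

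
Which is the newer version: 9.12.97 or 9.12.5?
9.12.97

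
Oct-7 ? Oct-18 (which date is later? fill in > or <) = <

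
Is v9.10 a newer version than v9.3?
Yes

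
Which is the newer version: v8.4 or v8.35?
v8.35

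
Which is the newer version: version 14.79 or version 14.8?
version 14.79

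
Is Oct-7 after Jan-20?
Yes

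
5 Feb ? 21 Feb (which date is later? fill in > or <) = <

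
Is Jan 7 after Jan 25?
No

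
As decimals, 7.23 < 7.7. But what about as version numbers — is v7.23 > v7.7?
True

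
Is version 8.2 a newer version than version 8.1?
Yes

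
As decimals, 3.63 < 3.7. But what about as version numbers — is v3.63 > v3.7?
True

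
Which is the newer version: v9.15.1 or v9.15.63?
v9.15.63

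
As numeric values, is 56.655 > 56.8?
False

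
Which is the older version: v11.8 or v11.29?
v11.8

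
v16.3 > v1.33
True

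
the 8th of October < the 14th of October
True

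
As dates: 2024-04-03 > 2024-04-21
False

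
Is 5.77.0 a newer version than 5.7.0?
Yes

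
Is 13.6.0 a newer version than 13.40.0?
No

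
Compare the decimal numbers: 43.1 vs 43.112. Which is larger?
43.112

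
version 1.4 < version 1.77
True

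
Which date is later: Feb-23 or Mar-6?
Mar-6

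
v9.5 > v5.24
True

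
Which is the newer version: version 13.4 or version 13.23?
version 13.23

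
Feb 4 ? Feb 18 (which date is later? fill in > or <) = <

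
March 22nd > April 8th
False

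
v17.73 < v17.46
False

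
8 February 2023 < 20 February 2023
True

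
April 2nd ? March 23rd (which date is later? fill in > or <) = >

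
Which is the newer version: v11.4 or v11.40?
v11.40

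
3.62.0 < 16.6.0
True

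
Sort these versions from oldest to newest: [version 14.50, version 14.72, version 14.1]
[version 14.1, version 14.50, version 14.72]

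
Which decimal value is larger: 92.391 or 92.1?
92.391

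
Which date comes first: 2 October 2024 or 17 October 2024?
2 October 2024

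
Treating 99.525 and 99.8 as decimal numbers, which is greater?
99.8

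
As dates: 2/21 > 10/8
False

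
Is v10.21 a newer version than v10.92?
No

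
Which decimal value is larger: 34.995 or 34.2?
34.995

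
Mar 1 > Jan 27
True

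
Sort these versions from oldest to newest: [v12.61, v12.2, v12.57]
[v12.2, v12.57, v12.61]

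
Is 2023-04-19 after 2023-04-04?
Yes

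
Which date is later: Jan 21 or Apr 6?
Apr 6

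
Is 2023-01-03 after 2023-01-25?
No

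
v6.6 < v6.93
True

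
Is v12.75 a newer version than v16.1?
No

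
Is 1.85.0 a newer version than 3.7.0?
No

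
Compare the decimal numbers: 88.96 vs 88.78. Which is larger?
88.96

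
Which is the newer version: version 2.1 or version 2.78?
version 2.78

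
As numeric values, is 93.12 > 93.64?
False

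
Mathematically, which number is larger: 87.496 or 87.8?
87.8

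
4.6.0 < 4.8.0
True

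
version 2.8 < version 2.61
True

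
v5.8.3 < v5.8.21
True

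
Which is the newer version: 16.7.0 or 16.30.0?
16.30.0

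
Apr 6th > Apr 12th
False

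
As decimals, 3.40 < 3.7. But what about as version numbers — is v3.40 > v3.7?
True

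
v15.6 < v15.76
True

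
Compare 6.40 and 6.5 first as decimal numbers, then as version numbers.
As decimals: 6.40 < 6.5. As versions: v6.40 > v6.5 (minor version 40 > 5).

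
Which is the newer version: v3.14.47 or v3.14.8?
v3.14.47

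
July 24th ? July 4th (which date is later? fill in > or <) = >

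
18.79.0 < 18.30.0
False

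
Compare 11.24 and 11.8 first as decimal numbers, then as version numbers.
As decimals: 11.24 < 11.8. As versions: v11.24 > v11.8 (minor version 24 > 8).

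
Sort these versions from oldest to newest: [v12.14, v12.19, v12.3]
[v12.3, v12.14, v12.19]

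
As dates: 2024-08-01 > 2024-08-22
False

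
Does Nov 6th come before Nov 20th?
Yes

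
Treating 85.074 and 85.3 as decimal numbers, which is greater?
85.3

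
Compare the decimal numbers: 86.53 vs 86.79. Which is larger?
86.79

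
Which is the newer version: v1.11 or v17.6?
v17.6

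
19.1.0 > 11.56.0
True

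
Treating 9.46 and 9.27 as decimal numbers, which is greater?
9.46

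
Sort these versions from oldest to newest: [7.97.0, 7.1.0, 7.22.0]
[7.1.0, 7.22.0, 7.97.0]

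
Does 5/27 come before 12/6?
Yes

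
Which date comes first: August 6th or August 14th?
August 6th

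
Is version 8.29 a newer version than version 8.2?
Yes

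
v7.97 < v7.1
False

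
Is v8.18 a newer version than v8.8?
Yes. Version numbers are compared segment by segment as integers, not as decimals: minor version 18 > 8, so v8.18 > v8.8 (even though the decimal 8.18 < 8.8).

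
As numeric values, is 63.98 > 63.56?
True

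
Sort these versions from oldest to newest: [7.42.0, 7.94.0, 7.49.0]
[7.42.0, 7.49.0, 7.94.0]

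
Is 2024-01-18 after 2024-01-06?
Yes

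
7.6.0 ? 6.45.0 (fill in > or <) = >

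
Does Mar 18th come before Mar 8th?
No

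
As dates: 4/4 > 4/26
False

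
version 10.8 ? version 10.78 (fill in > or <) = <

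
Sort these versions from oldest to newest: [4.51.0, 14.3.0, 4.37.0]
[4.37.0, 4.51.0, 14.3.0]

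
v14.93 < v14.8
False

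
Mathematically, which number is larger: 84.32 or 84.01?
84.32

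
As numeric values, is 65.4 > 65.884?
False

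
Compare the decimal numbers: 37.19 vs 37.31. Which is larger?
37.31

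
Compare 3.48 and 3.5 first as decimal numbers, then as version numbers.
As decimals: 3.48 < 3.5. As versions: v3.48 > v3.5 (minor version 48 > 5).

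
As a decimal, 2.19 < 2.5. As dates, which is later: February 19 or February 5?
February 19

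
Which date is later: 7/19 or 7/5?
7/19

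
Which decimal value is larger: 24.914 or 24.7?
24.914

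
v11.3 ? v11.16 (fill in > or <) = <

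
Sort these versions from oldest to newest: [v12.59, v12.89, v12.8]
[v12.8, v12.59, v12.89]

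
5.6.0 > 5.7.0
False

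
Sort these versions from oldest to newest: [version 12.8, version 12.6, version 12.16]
[version 12.6, version 12.8, version 12.16]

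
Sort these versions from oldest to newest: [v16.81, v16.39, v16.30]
[v16.30, v16.39, v16.81]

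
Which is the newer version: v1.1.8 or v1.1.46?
v1.1.46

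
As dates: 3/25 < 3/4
False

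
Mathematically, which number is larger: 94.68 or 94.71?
94.71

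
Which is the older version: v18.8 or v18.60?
v18.8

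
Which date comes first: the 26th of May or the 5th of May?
the 5th of May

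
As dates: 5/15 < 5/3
False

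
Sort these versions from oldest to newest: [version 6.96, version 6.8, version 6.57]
[version 6.8, version 6.57, version 6.96]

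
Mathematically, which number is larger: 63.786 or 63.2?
63.786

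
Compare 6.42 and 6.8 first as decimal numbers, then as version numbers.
As decimals: 6.42 < 6.8. As versions: v6.42 > v6.8 (minor version 42 > 8).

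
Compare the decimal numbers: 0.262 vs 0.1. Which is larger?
0.262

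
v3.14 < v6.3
True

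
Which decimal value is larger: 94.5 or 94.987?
94.987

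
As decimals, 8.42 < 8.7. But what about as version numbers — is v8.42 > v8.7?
True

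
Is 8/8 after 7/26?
Yes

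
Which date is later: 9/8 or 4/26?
9/8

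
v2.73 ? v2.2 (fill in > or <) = >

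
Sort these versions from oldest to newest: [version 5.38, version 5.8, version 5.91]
[version 5.8, version 5.38, version 5.91]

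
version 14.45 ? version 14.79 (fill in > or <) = <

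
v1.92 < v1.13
False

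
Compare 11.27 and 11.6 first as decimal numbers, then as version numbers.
As decimals: 11.27 < 11.6. As versions: v11.27 > v11.6 (minor version 27 > 6).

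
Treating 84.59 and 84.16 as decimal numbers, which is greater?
84.59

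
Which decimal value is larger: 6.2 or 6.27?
6.27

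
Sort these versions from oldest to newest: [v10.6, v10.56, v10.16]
[v10.6, v10.16, v10.56]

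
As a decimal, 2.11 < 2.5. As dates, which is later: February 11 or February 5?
February 11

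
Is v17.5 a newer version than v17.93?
No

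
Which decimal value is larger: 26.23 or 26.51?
26.51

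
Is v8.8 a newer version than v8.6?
Yes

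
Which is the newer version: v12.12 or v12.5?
v12.12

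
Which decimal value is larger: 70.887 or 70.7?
70.887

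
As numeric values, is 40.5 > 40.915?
False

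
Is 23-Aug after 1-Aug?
Yes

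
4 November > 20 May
True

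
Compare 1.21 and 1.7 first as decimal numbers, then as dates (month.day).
As decimals: 1.21 < 1.7. As dates: 1/21 is later than 1/7 (day 21 > day 7).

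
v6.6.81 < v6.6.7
False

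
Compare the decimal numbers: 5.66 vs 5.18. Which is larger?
5.66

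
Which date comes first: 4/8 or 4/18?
4/8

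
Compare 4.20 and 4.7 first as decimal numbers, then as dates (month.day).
As decimals: 4.20 < 4.7. As dates: 4/20 is later than 4/7 (day 20 > day 7).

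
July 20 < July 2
False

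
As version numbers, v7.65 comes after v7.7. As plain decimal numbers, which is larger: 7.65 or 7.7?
7.7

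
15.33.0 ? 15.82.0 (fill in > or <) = <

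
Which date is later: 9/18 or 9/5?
9/18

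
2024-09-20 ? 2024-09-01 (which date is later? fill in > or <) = >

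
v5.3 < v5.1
False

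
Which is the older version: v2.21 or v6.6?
v2.21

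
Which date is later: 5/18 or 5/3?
5/18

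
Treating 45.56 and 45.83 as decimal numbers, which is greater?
45.83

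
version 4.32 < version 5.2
True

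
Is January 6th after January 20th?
No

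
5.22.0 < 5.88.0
True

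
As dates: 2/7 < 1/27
False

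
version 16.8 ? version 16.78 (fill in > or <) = <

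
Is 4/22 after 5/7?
No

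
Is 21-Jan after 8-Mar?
No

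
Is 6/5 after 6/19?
No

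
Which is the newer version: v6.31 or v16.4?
v16.4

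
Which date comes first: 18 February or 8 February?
8 February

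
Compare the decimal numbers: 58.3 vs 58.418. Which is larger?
58.418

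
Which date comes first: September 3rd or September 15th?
September 3rd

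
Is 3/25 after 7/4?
No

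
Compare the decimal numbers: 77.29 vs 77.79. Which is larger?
77.79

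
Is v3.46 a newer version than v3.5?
Yes. Version numbers are compared segment by segment as integers, not as decimals: minor version 46 > 5, so v3.46 > v3.5 (even though the decimal 3.46 < 3.5).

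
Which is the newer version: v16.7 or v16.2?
v16.7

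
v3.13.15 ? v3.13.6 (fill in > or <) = >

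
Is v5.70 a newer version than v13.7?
No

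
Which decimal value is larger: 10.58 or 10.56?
10.58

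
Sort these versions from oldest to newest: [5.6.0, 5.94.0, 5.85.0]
[5.6.0, 5.85.0, 5.94.0]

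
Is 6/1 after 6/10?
No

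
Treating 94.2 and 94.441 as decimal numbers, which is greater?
94.441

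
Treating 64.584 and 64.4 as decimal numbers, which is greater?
64.584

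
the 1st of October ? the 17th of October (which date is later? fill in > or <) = <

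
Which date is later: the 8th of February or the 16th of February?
the 16th of February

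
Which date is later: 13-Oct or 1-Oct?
13-Oct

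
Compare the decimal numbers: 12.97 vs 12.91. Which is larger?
12.97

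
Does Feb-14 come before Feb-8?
No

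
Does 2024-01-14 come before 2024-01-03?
No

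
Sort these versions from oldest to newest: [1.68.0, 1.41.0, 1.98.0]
[1.41.0, 1.68.0, 1.98.0]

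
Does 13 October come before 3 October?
No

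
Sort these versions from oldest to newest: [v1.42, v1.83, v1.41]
[v1.41, v1.42, v1.83]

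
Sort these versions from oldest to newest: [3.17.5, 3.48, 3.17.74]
[3.17.5, 3.17.74, 3.48]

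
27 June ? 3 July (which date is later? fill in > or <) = <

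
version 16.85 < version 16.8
False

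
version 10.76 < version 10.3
False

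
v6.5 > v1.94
True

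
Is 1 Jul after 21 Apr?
Yes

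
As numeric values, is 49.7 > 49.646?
True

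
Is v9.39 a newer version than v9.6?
Yes. Version numbers are compared segment by segment as integers, not as decimals: minor version 39 > 6, so v9.39 > v9.6 (even though the decimal 9.39 < 9.6).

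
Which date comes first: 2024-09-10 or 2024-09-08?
2024-09-08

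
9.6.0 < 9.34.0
True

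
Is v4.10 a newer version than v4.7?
Yes. Version numbers are compared segment by segment as integers, not as decimals: minor version 10 > 7, so v4.10 > v4.7 (even though the decimal 4.10 < 4.7).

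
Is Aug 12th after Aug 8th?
Yes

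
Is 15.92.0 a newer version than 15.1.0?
Yes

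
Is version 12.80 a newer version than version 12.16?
Yes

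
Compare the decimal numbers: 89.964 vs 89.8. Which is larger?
89.964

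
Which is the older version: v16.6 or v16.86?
v16.6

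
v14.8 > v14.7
True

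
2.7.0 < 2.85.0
True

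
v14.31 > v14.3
True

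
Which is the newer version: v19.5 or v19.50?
v19.50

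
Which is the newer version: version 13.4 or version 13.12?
version 13.12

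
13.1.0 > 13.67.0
False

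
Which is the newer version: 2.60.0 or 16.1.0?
16.1.0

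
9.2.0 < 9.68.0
True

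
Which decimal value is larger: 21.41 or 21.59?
21.59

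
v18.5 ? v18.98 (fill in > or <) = <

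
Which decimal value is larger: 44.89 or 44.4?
44.89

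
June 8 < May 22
False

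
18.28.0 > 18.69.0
False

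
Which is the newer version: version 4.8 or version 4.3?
version 4.8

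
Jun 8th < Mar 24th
False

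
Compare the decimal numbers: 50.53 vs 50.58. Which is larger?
50.58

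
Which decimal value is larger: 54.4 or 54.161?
54.4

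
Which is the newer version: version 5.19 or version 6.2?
version 6.2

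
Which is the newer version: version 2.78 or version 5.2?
version 5.2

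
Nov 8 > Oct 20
True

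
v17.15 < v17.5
False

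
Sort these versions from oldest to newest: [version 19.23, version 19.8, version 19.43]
[version 19.8, version 19.23, version 19.43]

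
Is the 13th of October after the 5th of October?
Yes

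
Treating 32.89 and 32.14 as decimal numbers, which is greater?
32.89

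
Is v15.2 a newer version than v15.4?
No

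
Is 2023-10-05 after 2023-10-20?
No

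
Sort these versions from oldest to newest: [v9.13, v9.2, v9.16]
[v9.2, v9.13, v9.16]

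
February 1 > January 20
True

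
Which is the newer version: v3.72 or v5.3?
v5.3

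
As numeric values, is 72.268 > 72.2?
True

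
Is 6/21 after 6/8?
Yes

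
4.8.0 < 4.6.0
False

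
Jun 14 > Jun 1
True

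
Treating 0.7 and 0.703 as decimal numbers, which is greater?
0.703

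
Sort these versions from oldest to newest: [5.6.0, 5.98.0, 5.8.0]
[5.6.0, 5.8.0, 5.98.0]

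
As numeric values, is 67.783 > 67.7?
True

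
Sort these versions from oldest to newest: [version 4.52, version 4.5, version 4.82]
[version 4.5, version 4.52, version 4.82]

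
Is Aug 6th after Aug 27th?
No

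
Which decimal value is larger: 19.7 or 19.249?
19.7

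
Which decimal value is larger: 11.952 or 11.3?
11.952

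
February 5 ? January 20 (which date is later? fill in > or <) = >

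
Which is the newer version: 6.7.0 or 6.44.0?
6.44.0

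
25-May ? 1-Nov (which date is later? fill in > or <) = <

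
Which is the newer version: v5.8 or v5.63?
v5.63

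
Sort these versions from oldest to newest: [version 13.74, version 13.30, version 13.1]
[version 13.1, version 13.30, version 13.74]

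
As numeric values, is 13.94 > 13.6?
True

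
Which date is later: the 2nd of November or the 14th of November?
the 14th of November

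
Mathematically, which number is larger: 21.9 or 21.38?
21.9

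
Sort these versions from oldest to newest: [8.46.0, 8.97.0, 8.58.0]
[8.46.0, 8.58.0, 8.97.0]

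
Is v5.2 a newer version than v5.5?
No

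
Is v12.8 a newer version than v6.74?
Yes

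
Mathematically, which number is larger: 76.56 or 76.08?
76.56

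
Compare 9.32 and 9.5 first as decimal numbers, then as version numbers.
As decimals: 9.32 < 9.5. As versions: v9.32 > v9.5 (minor version 32 > 5).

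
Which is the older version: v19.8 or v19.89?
v19.8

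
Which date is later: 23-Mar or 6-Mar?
23-Mar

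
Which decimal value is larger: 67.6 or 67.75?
67.75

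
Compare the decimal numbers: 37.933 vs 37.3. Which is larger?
37.933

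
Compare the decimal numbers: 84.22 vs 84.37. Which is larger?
84.37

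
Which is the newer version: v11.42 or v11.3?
v11.42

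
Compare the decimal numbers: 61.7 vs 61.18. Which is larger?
61.7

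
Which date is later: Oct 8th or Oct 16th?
Oct 16th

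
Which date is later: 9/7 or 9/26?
9/26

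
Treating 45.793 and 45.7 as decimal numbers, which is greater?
45.793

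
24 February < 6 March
True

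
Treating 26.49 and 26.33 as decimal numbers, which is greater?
26.49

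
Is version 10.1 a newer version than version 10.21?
No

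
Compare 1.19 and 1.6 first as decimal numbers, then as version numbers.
As decimals: 1.19 < 1.6. As versions: v1.19 > v1.6 (minor version 19 > 6).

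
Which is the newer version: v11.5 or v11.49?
v11.49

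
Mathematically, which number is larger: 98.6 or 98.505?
98.6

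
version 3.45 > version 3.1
True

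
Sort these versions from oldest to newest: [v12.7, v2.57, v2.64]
[v2.57, v2.64, v12.7]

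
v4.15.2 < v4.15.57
True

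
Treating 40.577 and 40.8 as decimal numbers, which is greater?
40.8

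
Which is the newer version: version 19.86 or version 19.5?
version 19.86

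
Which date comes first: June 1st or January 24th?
January 24th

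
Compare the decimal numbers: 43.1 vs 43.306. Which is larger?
43.306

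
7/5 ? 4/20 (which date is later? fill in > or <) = >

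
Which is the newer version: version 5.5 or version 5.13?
version 5.13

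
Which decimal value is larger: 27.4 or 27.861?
27.861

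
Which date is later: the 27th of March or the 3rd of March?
the 27th of March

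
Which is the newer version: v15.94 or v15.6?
v15.94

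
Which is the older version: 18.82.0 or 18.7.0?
18.7.0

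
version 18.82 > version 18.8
True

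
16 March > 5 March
True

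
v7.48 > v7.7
True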